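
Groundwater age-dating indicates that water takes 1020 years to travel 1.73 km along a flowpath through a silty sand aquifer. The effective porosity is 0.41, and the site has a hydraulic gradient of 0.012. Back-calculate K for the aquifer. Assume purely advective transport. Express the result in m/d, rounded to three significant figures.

0.159 m/d

t = 1020 years = 372300 d
L = 1.73 km = 1730 m
v = L / t = 1730 / 372300 = 0.004647 m/d
K = v · n / i = 0.004647 × 0.41 / 0.012 = 0.159 m/d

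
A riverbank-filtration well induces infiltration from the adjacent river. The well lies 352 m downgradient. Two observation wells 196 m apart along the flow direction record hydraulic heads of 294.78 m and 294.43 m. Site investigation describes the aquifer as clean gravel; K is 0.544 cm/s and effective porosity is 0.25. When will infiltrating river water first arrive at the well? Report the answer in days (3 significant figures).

Hydraulic gradient i = (294.78 − 294.43) / 196 = 0.35 / 196 = 0.001786
K = 0.544 cm/s × 864 = 470.0 m/d
Specific discharge q = 470.0 × 0.001786 = 0.8393 m/d
Seepage velocity v = q / n = 0.8393 / 0.25 = 3.357 m/d
t = L / v = 352 / 3.357 = 104.8 d

105 days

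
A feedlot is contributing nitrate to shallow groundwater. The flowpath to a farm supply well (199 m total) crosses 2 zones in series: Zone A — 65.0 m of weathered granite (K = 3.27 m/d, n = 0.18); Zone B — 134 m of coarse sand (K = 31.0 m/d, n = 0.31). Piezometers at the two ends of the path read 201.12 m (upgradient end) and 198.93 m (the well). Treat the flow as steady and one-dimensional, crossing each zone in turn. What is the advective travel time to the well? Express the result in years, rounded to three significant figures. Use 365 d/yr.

Total head drop ΔH = 201.12 − 198.93 = 2.19 m
Steady 1-D flow in series ⇒ the Darcy flux q is identical in every zone and the zone head losses add (resistances L/K in series).
Σ(L/K) = 65.0/3.27 + 134/31.0 = 19.88 + 4.323 = 24.20 d
q = ΔH / Σ(L/K) = 2.19 / 24.20 = 0.09049 m/d (same in every zone)
Zone A: v = q/n = 0.09049/0.18 = 0.5027 m/d → t_A = 65.0/0.5027 = 129.3 d
Zone B: v = q/n = 0.09049/0.31 = 0.2919 m/d → t_B = 134/0.2919 = 459.0 d
Total t = 129.3 + 459.0 = 588.3 d
   = 588.3 / 365 = 1.61 yr

1.61 years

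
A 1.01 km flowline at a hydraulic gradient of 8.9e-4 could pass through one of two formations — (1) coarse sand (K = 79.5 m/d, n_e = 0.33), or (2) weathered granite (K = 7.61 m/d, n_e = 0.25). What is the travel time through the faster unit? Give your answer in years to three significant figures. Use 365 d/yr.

12.9 years

Unit 1 (coarse sand): v = 79.5×8.9e-4/0.33 = 0.2144 m/d, t = 1010/0.2144 = 4711 d
Unit 2 (weathered granite): v = 7.61×8.9e-4/0.25 = 0.02709 m/d, t = 1010/0.02709 = 37280 d
Faster: 4711 d / 365 = 12.9 yr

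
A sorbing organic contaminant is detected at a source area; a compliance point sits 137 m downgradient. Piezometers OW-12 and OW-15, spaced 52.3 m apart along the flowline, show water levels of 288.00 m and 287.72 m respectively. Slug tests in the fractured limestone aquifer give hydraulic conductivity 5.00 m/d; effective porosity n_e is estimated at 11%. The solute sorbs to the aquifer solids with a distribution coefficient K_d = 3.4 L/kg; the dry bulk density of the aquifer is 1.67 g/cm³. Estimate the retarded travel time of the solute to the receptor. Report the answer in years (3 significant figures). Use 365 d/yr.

81.2 years

Hydraulic gradient i = (288.00 − 287.72) / 52.3 = 0.28 / 52.3 = 0.005354
Specific discharge q = 5.00 × 0.005354 = 0.02677 m/d
v_s = q/n_e = 0.02677/0.11 = 0.2434 m/d
Retardation R = 1 + ρ_b·K_d/n = 1 + 1.67×3.4/0.11 = 52.62
Contaminant velocity v_c = v/R = 0.2434/52.62 = 0.004625 m/d
t = L/v_c = 137/0.004625 = 29620 d
   = 29620/365 = 81.2 yr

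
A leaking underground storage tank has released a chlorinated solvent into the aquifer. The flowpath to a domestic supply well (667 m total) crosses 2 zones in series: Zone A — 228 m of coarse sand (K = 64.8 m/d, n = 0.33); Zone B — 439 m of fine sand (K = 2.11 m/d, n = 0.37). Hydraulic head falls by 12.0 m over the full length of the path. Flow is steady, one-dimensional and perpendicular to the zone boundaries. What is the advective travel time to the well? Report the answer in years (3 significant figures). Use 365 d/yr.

11.5 years

Continuity: the same q passes through each zone, so ΔH = q·Σ(L_j/K_j) — the zones act as resistances in series.
Σ(L/K) = 228/64.8 + 439/2.11 = 3.519 + 208.1 = 211.6 d
q = ΔH / Σ(L/K) = 12.0 / 211.6 = 0.05672 m/d (same in every zone)
Zone A: v = q/n = 0.05672/0.33 = 0.1719 m/d → t_A = 228/0.1719 = 1327 d
Zone B: v = q/n = 0.05672/0.37 = 0.1533 m/d → t_B = 439/0.1533 = 2864 d
Total t = 1327 + 2864 = 4190 d
   = 4190 / 365 = 11.5 yr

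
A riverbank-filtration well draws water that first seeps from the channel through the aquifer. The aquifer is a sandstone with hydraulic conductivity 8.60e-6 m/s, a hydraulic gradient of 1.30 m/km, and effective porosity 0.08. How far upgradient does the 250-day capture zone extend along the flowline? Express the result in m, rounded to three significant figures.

3.02 m

K = 8.60e-6 m/s × 86400 s/d = 0.7430 m/d
q = Ki = 0.7430 × 0.0013 = 9.660e-4 m/d
v = Ki/n = 0.7430·0.0013/0.08 = 0.01207 m/d
L = v × T = 0.01207 × 250 = 3.019 m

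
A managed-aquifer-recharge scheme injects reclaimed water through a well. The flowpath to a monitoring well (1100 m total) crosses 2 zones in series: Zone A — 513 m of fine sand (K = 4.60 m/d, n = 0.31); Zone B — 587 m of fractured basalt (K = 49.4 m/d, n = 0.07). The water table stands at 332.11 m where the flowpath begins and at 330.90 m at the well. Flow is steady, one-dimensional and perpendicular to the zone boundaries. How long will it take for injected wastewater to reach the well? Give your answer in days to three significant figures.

Total head drop ΔH = 332.11 − 330.90 = 1.21 m
Steady 1-D flow in series ⇒ the Darcy flux q is identical in every zone and the zone head losses add (resistances L/K in series).
Σ(L/K) = 513/4.60 + 587/49.4 = 111.5 + 11.88 = 123.4 d
q = ΔH / Σ(L/K) = 1.21 / 123.4 = 0.009805 m/d (same in every zone)
Zone A: v = q/n = 0.009805/0.31 = 0.03163 m/d → t_A = 513/0.03163 = 16220 d
Zone B: v = q/n = 0.009805/0.07 = 0.1401 m/d → t_B = 587/0.1401 = 4191 d
Total t = 16220 + 4191 = 20410 d

20400 days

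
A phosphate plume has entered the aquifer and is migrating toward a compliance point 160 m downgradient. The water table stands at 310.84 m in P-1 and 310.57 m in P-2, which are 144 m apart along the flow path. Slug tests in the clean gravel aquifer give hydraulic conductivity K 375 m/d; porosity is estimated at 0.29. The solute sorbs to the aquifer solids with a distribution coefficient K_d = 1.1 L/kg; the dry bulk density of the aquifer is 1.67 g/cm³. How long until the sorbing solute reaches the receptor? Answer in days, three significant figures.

484 days

Hydraulic gradient i = (310.84 − 310.57) / 144 = 0.27 / 144 = 0.001875
q = Ki = 375 × 0.001875 = 0.7031 m/d
v = Ki/n = 375·0.001875/0.29 = 2.425 m/d
Retardation R = 1 + ρ_b·K_d/n = 1 + 1.67×1.1/0.29 = 7.334
Contaminant velocity v_c = v/R = 2.425/7.334 = 0.3306 m/d
t = L/v_c = 160/0.3306 = 484.0 d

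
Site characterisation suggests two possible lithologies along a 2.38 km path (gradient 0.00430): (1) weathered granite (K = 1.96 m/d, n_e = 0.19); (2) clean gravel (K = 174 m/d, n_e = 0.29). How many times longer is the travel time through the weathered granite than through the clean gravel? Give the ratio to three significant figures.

Unit 1 (weathered granite): v = 1.96×0.0043/0.19 = 0.04436 m/d, t = 2380/0.04436 = 53650 d
Unit 2 (clean gravel): v = 174×0.0043/0.29 = 2.580 m/d, t = 2380/2.580 = 922.5 d
t(weathered granite) / t(clean gravel) = 53650/922.5 = 58.2

58.2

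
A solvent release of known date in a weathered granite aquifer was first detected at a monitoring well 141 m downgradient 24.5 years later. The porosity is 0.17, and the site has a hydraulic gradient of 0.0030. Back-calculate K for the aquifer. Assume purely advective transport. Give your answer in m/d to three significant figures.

t = 24.5 years = 8943 d
v = L / t = 141 / 8943 = 0.01577 m/d
K = v · n / i = 0.01577 × 0.17 / 0.0030 = 0.893 m/d

0.893 m/d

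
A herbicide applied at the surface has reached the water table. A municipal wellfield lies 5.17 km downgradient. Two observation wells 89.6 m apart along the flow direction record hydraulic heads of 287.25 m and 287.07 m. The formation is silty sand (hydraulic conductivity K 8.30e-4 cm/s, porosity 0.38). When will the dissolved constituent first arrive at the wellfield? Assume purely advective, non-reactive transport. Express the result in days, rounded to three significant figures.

1.36e6 days

Hydraulic gradient i = (287.25 − 287.07) / 89.6 = 0.18 / 89.6 = 0.002009
K = 8.30e-4 cm/s × 864 = 0.7171 m/d
Specific discharge q = 0.7171 × 0.002009 = 0.001441 m/d
Average linear velocity = 0.001441 / 0.38 = 0.003791 m/d
L = 5.17 km = 5170 m
t = L / v = 5170 / 0.003791 = 1.364e6 d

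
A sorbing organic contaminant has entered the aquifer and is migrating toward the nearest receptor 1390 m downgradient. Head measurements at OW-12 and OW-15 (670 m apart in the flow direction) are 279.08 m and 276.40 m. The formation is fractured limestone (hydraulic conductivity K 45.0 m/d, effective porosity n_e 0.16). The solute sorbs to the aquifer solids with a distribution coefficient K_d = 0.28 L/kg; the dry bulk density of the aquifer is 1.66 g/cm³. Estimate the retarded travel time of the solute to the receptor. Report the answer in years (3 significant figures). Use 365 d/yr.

13.2 years

Hydraulic gradient i = (279.08 − 276.40) / 670 = 2.68 / 670 = 0.004000
Darcy flux q = K·i = 45.0 × 0.004000 = 0.1800 m/d
v_s = q/n_e = 0.1800/0.16 = 1.125 m/d
Retardation R = 1 + ρ_b·K_d/n = 1 + 1.66×0.28/0.16 = 3.905
Contaminant velocity v_c = v/R = 1.125/3.905 = 0.2881 m/d
t = L/v_c = 1390/0.2881 = 4825 d
   = 4825/365 = 13.2 yr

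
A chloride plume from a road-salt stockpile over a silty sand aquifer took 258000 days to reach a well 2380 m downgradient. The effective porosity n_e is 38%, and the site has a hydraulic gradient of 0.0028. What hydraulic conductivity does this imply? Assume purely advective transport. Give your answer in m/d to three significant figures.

v = L / t = 2380 / 258000 = 0.009225 m/d
K = v · n / i = 0.009225 × 0.38 / 0.0028 = 1.25 m/d

1.25 m/d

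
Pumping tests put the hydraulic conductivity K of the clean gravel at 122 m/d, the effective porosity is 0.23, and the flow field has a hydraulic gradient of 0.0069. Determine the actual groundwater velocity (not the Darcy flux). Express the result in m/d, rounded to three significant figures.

3.66 m/d

Specific discharge q = 122 × 0.0069 = 0.8418 m/d
Seepage velocity v = q / n = 0.8418 / 0.23 = 3.660 m/d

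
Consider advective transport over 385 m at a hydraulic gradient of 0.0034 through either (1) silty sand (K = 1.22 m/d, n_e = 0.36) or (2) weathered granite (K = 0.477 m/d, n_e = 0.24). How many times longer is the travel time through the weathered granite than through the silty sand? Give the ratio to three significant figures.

1.71

Unit 1 (silty sand): v = 1.22×0.0034/0.36 = 0.01152 m/d, t = 385/0.01152 = 33410 d
Unit 2 (weathered granite): v = 0.477×0.0034/0.24 = 0.006758 m/d, t = 385/0.006758 = 56970 d
t(weathered granite) / t(silty sand) = 56970/33410 = 1.71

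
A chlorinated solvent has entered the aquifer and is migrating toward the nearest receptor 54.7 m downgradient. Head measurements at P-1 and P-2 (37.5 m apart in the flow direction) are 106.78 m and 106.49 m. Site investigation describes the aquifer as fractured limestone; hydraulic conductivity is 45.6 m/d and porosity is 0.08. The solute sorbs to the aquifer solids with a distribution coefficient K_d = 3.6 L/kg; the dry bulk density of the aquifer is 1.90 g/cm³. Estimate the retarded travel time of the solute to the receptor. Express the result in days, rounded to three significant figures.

Hydraulic gradient i = (106.78 − 106.49) / 37.5 = 0.29 / 37.5 = 0.007733
Specific discharge q = 45.6 × 0.007733 = 0.3526 m/d
Seepage velocity v = q / n = 0.3526 / 0.08 = 4.408 m/d
Retardation R = 1 + ρ_b·K_d/n = 1 + 1.90×3.6/0.08 = 86.50
Contaminant velocity v_c = v/R = 4.408/86.50 = 0.05096 m/d
t = L/v_c = 54.7/0.05096 = 1073 d

1070 days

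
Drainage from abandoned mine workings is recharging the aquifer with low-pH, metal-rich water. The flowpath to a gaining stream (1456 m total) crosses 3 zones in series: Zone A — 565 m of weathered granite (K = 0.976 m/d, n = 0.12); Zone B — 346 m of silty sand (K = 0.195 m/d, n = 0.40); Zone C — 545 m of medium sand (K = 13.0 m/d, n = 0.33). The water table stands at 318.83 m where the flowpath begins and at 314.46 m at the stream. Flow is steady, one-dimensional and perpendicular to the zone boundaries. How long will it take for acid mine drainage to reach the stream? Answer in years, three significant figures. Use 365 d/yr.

580 years

Total head drop ΔH = 318.83 − 314.46 = 4.37 m
Steady 1-D flow in series ⇒ the Darcy flux q is identical in every zone and the zone head losses add (resistances L/K in series).
Σ(L/K) = 565/0.976 + 346/0.195 + 545/13.0 = 578.9 + 1774 + 41.92 = 2395 d
q = ΔH / Σ(L/K) = 4.37 / 2395 = 0.001825 m/d (same in every zone)
Zone A: v = q/n = 0.001825/0.12 = 0.01520 m/d → t_A = 565/0.01520 = 37160 d
Zone B: v = q/n = 0.001825/0.40 = 0.004561 m/d → t_B = 346/0.004561 = 75860 d
Zone C: v = q/n = 0.001825/0.33 = 0.005529 m/d → t_C = 545/0.005529 = 98570 d
Total t = 37160 + 75860 + 98570 = 211600 d
   = 211600 / 365 = 580 yr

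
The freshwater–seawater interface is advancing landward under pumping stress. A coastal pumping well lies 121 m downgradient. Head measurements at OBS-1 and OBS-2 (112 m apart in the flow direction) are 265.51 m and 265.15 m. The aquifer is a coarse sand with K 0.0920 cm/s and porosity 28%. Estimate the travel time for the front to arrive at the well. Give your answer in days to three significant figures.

Hydraulic gradient i = (265.51 − 265.15) / 112 = 0.36 / 112 = 0.003214
K = 0.0920 cm/s × 864 = 79.49 m/d
Specific discharge q = 79.49 × 0.003214 = 0.2555 m/d
v = Ki/n = 79.49·0.003214/0.28 = 0.9125 m/d
t = L / v = 121 / 0.9125 = 132.6 d

133 days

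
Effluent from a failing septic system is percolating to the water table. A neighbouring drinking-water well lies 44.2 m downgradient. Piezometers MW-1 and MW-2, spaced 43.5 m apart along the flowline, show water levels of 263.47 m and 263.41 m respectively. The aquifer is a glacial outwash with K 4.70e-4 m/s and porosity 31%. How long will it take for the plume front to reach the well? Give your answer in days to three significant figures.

Hydraulic gradient i = (263.47 − 263.41) / 43.5 = 0.06 / 43.5 = 0.001379
K = 4.70e-4 m/s × 86400 s/d = 40.61 m/d
Darcy flux q = K·i = 40.61 × 0.001379 = 0.05601 m/d
Average linear velocity = 0.05601 / 0.31 = 0.1807 m/d
t = L / v = 44.2 / 0.1807 = 244.6 d

245 days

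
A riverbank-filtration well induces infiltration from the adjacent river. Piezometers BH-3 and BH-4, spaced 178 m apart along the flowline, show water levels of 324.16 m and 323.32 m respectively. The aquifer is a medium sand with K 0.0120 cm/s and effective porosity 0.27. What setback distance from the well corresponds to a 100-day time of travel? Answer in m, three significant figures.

Hydraulic gradient i = (324.16 − 323.32) / 178 = 0.84 / 178 = 0.004719
K = 0.0120 cm/s × 864 = 10.37 m/d
Darcy flux q = K·i = 10.37 × 0.004719 = 0.04893 m/d
Average linear velocity = 0.04893 / 0.27 = 0.1812 m/d
L = v × T = 0.1812 × 100 = 18.12 m

18.1 m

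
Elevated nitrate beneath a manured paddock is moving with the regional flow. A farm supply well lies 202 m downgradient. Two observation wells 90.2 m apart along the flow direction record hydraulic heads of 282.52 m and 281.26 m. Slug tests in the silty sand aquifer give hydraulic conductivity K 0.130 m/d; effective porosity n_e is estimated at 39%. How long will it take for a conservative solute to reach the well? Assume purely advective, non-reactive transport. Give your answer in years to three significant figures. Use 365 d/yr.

Hydraulic gradient i = (282.52 − 281.26) / 90.2 = 1.26 / 90.2 = 0.01397
Darcy flux q = K·i = 0.130 × 0.01397 = 0.001816 m/d
Seepage velocity v = q / n = 0.001816 / 0.39 = 0.004656 m/d
t = L / v = 202 / 0.004656 = 43380 d
   = 43380 / 365 = 119 yr

119 years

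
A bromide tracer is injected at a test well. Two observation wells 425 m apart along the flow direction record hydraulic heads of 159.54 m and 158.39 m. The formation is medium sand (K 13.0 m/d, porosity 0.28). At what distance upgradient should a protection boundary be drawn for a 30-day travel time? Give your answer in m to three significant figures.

3.77 m

Hydraulic gradient i = (159.54 − 158.39) / 425 = 1.15 / 425 = 0.002706
Darcy flux q = K·i = 13.0 × 0.002706 = 0.03518 m/d
Seepage velocity v = q / n = 0.03518 / 0.28 = 0.1256 m/d
L = v × T = 0.1256 × 30 = 3.769 m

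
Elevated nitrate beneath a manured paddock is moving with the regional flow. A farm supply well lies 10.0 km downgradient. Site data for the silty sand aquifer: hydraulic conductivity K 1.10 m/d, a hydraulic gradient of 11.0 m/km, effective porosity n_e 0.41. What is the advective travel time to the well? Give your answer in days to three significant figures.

339000 days

q = Ki = 1.10 × 0.011 = 0.01210 m/d
v_s = q/n_e = 0.01210/0.41 = 0.02951 m/d
L = 10.0 km = 10000 m
t = L / v = 10000 / 0.02951 = 338800 d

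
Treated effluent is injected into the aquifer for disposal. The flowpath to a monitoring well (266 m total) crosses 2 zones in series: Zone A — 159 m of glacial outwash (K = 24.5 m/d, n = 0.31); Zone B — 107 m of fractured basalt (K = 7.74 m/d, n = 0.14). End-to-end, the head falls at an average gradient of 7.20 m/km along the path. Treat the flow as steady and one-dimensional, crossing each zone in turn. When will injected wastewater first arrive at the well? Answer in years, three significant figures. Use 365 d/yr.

1.87 years

Continuity: the same q passes through each zone, so ΔH = q·Σ(L_j/K_j) — the zones act as resistances in series.
Σ(L/K) = 159/24.5 + 107/7.74 = 6.490 + 13.82 = 20.31 d
K_eq = L_total / Σ(L/K) = 266 / 20.31 = 13.09 m/d
q = K_eq · i = 13.09 × 0.0072 = 0.09428 m/d (same in every zone)
Zone A: v = q/n = 0.09428/0.31 = 0.3041 m/d → t_A = 159/0.3041 = 522.8 d
Zone B: v = q/n = 0.09428/0.14 = 0.6734 m/d → t_B = 107/0.6734 = 158.9 d
Total t = 522.8 + 158.9 = 681.7 d
   = 681.7 / 365 = 1.87 yr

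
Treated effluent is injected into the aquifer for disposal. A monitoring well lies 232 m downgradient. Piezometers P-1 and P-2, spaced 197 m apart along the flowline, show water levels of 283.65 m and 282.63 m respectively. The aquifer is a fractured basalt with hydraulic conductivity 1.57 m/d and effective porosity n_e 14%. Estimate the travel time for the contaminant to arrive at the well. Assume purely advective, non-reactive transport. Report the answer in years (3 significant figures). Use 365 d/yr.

Hydraulic gradient i = (283.65 − 282.63) / 197 = 1.02 / 197 = 0.005178
Darcy flux q = K·i = 1.57 × 0.005178 = 0.008129 m/d
Average linear velocity = 0.008129 / 0.14 = 0.05806 m/d
t = L / v = 232 / 0.05806 = 3996 d
   = 3996 / 365 = 10.9 yr

10.9 years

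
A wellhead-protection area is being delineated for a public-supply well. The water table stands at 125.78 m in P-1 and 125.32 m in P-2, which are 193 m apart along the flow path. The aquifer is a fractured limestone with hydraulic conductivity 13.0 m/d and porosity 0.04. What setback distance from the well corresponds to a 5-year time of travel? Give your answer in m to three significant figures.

Hydraulic gradient i = (125.78 − 125.32) / 193 = 0.46 / 193 = 0.002383
Specific discharge q = 13.0 × 0.002383 = 0.03098 m/d
v_s = q/n_e = 0.03098/0.04 = 0.7746 m/d
T = 5 yr × 365 = 1825 d
L = v × T = 0.7746 × 1825 = 1414 m

1410 m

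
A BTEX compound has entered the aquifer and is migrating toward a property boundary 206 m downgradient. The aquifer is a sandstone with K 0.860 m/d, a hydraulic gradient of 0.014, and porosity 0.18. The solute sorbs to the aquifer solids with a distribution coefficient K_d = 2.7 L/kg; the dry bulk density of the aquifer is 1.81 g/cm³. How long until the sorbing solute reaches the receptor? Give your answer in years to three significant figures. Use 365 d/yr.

Specific discharge q = 0.860 × 0.014 = 0.01204 m/d
v = Ki/n = 0.860·0.014/0.18 = 0.06689 m/d
Retardation R = 1 + ρ_b·K_d/n = 1 + 1.81×2.7/0.18 = 28.15
Contaminant velocity v_c = v/R = 0.06689/28.15 = 0.002376 m/d
t = L/v_c = 206/0.002376 = 86690 d
   = 86690/365 = 238 yr

238 years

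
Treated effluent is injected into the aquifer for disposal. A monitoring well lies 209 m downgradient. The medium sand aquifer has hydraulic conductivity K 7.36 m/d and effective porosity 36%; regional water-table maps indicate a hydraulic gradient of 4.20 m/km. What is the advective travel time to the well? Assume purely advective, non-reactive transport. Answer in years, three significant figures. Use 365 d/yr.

Specific discharge q = 7.36 × 0.0042 = 0.03091 m/d
Seepage velocity v = q / n = 0.03091 / 0.36 = 0.08587 m/d
t = L / v = 209 / 0.08587 = 2434 d
   = 2434 / 365 = 6.67 yr

6.67 years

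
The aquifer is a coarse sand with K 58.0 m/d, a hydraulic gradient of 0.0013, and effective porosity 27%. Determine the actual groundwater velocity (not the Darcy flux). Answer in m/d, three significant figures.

Specific discharge q = 58.0 × 0.0013 = 0.07540 m/d
Seepage velocity v = q / n = 0.07540 / 0.27 = 0.2793 m/d

0.279 m/d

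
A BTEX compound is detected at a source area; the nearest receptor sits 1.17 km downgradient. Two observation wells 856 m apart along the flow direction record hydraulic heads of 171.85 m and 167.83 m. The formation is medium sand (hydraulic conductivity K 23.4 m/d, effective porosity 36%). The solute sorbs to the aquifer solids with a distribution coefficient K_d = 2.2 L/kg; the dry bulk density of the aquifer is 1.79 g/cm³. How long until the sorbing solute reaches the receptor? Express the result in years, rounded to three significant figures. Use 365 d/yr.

125 years

Hydraulic gradient i = (171.85 − 167.83) / 856 = 4.02 / 856 = 0.004696
q = Ki = 23.4 × 0.004696 = 0.1099 m/d
Seepage velocity v = q / n = 0.1099 / 0.36 = 0.3053 m/d
Retardation R = 1 + ρ_b·K_d/n = 1 + 1.79×2.2/0.36 = 11.94
Contaminant velocity v_c = v/R = 0.3053/11.94 = 0.02557 m/d
L = 1.17 km = 1170 m
t = L/v_c = 1170/0.02557 = 45760 d
   = 45760/365 = 125 yr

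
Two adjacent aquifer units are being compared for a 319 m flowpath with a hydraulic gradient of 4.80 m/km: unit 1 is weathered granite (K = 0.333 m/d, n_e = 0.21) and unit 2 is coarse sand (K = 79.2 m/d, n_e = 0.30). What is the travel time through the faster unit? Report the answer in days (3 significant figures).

Unit 1 (weathered granite): v = 0.333×0.0048/0.21 = 0.007611 m/d, t = 319/0.007611 = 41910 d
Unit 2 (coarse sand): v = 79.2×0.0048/0.30 = 1.267 m/d, t = 319/1.267 = 251.7 d
Faster unit: t = 252 d

252 days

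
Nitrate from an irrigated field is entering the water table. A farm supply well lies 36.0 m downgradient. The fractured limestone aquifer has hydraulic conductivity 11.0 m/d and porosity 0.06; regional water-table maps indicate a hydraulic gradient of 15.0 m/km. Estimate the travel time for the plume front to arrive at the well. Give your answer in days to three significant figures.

Specific discharge q = 11.0 × 0.015 = 0.1650 m/d
v = Ki/n = 11.0·0.015/0.06 = 2.750 m/d
t = L / v = 36.0 / 2.750 = 13.09 d

13.1 days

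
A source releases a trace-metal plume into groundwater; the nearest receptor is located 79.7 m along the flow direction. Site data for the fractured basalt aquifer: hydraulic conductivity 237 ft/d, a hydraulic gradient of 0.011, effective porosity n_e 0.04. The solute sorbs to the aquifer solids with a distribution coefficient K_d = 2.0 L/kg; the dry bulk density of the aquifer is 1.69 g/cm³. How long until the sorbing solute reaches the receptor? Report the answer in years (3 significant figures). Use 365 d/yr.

0.940 years

K = 237 ft/d × 0.3048 = 72.24 m/d
Specific discharge q = 72.24 × 0.011 = 0.7946 m/d
v = Ki/n = 72.24·0.011/0.04 = 19.87 m/d
Retardation R = 1 + ρ_b·K_d/n = 1 + 1.69×2.0/0.04 = 85.50
Contaminant velocity v_c = v/R = 19.87/85.50 = 0.2323 m/d
t = L/v_c = 79.7/0.2323 = 343.0 d
   = 343.0/365 = 0.940 yr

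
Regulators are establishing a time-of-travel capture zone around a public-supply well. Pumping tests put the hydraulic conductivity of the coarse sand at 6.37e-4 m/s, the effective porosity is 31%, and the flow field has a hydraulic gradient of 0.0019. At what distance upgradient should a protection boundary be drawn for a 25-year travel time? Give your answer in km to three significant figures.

K = 6.37e-4 m/s × 86400 s/d = 55.04 m/d
Specific discharge q = 55.04 × 0.0019 = 0.1046 m/d
Average linear velocity = 0.1046 / 0.31 = 0.3373 m/d
T = 25 yr × 365 = 9125 d
L = v × T = 0.3373 × 9125 = 3078 m
   = 3.08 km

3.08 km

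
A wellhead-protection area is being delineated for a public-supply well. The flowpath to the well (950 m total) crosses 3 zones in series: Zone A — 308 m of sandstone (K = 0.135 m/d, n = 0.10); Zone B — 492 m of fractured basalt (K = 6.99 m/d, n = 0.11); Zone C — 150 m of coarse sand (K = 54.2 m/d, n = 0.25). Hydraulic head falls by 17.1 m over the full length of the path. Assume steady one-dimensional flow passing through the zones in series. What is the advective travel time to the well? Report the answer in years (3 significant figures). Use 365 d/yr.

Continuity: the same q passes through each zone, so ΔH = q·Σ(L_j/K_j) — the zones act as resistances in series.
Σ(L/K) = 308/0.135 + 492/6.99 + 150/54.2 = 2281 + 70.39 + 2.768 = 2355 d
q = ΔH / Σ(L/K) = 17.1 / 2355 = 0.007262 m/d (same in every zone)
Zone A: v = q/n = 0.007262/0.10 = 0.07262 m/d → t_A = 308/0.07262 = 4241 d
Zone B: v = q/n = 0.007262/0.11 = 0.06602 m/d → t_B = 492/0.06602 = 7452 d
Zone C: v = q/n = 0.007262/0.25 = 0.02905 m/d → t_C = 150/0.02905 = 5164 d
Total t = 4241 + 7452 + 5164 = 16860 d
   = 16860 / 365 = 46.2 yr

46.2 years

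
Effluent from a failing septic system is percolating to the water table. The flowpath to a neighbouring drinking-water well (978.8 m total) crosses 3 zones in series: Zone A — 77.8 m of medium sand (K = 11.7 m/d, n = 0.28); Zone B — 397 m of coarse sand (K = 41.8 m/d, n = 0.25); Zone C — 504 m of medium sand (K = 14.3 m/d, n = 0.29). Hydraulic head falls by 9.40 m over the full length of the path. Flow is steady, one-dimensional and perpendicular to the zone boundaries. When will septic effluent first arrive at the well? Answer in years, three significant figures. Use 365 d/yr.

4.00 years

Steady 1-D flow in series ⇒ the Darcy flux q is identical in every zone and the zone head losses add (resistances L/K in series).
Σ(L/K) = 77.8/11.7 + 397/41.8 + 504/14.3 = 6.650 + 9.498 + 35.24 = 51.39 d
q = ΔH / Σ(L/K) = 9.40 / 51.39 = 0.1829 m/d (same in every zone)
Zone A: v = q/n = 0.1829/0.28 = 0.6532 m/d → t_A = 77.8/0.6532 = 119.1 d
Zone B: v = q/n = 0.1829/0.25 = 0.7316 m/d → t_B = 397/0.7316 = 542.6 d
Zone C: v = q/n = 0.1829/0.29 = 0.6307 m/d → t_C = 504/0.6307 = 799.1 d
Total t = 119.1 + 542.6 + 799.1 = 1461 d
   = 1461 / 365 = 4.00 yr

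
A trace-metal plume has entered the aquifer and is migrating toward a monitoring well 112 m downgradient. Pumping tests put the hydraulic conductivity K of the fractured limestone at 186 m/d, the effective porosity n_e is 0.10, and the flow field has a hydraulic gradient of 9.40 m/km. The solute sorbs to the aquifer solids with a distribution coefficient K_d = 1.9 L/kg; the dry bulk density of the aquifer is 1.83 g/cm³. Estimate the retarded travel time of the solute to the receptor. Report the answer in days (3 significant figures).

Specific discharge q = 186 × 0.0094 = 1.748 m/d
v = Ki/n = 186·0.0094/0.10 = 17.48 m/d
Retardation R = 1 + ρ_b·K_d/n = 1 + 1.83×1.9/0.10 = 35.77
Contaminant velocity v_c = v/R = 17.48/35.77 = 0.4888 m/d
t = L/v_c = 112/0.4888 = 229.1 d

229 days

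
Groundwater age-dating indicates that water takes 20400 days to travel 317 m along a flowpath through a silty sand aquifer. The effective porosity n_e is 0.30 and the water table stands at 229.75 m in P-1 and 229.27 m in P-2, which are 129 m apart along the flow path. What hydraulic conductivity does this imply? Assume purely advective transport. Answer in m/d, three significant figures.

1.25 m/d

Hydraulic gradient i = (229.75 − 229.27) / 129 = 0.48 / 129 = 0.003721
v = L / t = 317 / 20400 = 0.01554 m/d
K = v · n / i = 0.01554 × 0.30 / 0.003721 = 1.25 m/d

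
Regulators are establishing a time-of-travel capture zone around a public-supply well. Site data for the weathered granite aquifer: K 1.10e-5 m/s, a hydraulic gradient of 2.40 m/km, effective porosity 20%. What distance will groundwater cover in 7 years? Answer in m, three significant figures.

29.1 m

K = 1.10e-5 m/s × 86400 s/d = 0.9504 m/d
q = Ki = 0.9504 × 0.0024 = 0.002281 m/d
Average linear velocity = 0.002281 / 0.20 = 0.01140 m/d
T = 7 yr × 365 = 2555 d
L = v × T = 0.01140 × 2555 = 29.14 m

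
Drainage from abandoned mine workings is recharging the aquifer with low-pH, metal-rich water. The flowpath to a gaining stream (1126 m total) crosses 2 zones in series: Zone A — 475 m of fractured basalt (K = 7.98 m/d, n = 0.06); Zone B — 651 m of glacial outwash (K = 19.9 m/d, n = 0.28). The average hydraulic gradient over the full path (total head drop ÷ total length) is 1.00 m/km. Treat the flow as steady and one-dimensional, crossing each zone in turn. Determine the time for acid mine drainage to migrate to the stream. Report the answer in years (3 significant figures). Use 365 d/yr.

47.3 years

Continuity: the same q passes through each zone, so ΔH = q·Σ(L_j/K_j) — the zones act as resistances in series.
Σ(L/K) = 475/7.98 + 651/19.9 = 59.52 + 32.71 = 92.24 d
K_eq = L_total / Σ(L/K) = 1126 / 92.24 = 12.21 m/d
q = K_eq · i = 12.21 × 0.0010 = 0.01221 m/d (same in every zone)
Zone A: v = q/n = 0.01221/0.06 = 0.2035 m/d → t_A = 475/0.2035 = 2335 d
Zone B: v = q/n = 0.01221/0.28 = 0.04360 m/d → t_B = 651/0.04360 = 14930 d
Total t = 2335 + 14930 = 17270 d
   = 17270 / 365 = 47.3 yr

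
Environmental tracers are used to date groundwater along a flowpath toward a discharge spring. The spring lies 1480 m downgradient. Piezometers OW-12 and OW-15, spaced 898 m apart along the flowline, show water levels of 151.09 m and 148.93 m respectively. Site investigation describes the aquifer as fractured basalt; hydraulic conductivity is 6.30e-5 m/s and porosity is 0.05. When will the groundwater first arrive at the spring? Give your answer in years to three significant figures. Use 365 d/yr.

15.5 years

Hydraulic gradient i = (151.09 − 148.93) / 898 = 2.16 / 898 = 0.002405
K = 6.30e-5 m/s × 86400 s/d = 5.443 m/d
Specific discharge q = 5.443 × 0.002405 = 0.01309 m/d
Average linear velocity = 0.01309 / 0.05 = 0.2619 m/d
t = L / v = 1480 / 0.2619 = 5652 d
   = 5652 / 365 = 15.5 yr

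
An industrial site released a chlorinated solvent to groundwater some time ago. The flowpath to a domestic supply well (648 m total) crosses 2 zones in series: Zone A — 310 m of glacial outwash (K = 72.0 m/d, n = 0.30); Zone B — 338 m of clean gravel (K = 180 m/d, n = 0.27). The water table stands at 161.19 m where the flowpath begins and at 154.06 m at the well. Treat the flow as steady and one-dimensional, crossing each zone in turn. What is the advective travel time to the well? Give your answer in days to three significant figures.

Total head drop ΔH = 161.19 − 154.06 = 7.13 m
Steady 1-D flow in series ⇒ the Darcy flux q is identical in every zone and the zone head losses add (resistances L/K in series).
Σ(L/K) = 310/72.0 + 338/180 = 4.306 + 1.878 = 6.183 d
q = ΔH / Σ(L/K) = 7.13 / 6.183 = 1.153 m/d (same in every zone)
Zone A: v = q/n = 1.153/0.30 = 3.844 m/d → t_A = 310/3.844 = 80.65 d
Zone B: v = q/n = 1.153/0.27 = 4.271 m/d → t_B = 338/4.271 = 79.14 d
Total t = 80.65 + 79.14 = 159.8 d

160 days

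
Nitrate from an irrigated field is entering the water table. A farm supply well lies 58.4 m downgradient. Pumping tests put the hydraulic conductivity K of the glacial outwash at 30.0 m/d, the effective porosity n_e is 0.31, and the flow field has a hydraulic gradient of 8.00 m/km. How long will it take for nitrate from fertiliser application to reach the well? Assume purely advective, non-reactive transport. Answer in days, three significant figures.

75.4 days

Specific discharge q = 30.0 × 0.0080 = 0.2400 m/d
Average linear velocity = 0.2400 / 0.31 = 0.7742 m/d
t = L / v = 58.4 / 0.7742 = 75.43 d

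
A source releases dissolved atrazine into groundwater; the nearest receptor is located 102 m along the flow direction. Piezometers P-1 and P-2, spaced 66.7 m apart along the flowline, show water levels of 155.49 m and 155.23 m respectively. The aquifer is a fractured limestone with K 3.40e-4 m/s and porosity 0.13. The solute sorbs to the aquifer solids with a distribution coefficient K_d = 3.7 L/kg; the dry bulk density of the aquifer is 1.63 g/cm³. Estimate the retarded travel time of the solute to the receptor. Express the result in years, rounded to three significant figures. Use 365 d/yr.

Hydraulic gradient i = (155.49 − 155.23) / 66.7 = 0.26 / 66.7 = 0.003898
K = 3.40e-4 m/s × 86400 s/d = 29.38 m/d
q = Ki = 29.38 × 0.003898 = 0.1145 m/d
Average linear velocity = 0.1145 / 0.13 = 0.8808 m/d
Retardation R = 1 + ρ_b·K_d/n = 1 + 1.63×3.7/0.13 = 47.39
Contaminant velocity v_c = v/R = 0.8808/47.39 = 0.01859 m/d
t = L/v_c = 102/0.01859 = 5488 d
   = 5488/365 = 15.0 yr

15.0 years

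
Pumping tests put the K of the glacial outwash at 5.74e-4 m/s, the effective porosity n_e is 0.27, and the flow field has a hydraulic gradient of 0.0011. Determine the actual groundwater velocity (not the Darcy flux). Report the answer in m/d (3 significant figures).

K = 5.74e-4 m/s × 86400 s/d = 49.59 m/d
q = Ki = 49.59 × 0.0011 = 0.05455 m/d
Seepage velocity v = q / n = 0.05455 / 0.27 = 0.2020 m/d

0.202 m/d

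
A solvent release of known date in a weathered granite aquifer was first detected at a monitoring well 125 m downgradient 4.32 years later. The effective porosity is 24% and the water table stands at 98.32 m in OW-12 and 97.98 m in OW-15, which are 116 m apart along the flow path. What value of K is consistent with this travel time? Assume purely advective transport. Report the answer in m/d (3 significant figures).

6.49 m/d

Hydraulic gradient i = (98.32 − 97.98) / 116 = 0.34 / 116 = 0.002931
t = 4.32 years = 1577 d
v = L / t = 125 / 1577 = 0.07927 m/d
K = v · n / i = 0.07927 × 0.24 / 0.002931 = 6.49 m/d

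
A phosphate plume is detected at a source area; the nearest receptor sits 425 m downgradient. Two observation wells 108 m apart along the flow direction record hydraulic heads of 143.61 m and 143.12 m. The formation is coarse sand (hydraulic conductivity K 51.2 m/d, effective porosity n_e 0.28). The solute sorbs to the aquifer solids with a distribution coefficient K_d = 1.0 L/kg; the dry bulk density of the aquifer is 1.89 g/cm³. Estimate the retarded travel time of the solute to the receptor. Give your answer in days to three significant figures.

3970 days

Hydraulic gradient i = (143.61 − 143.12) / 108 = 0.49 / 108 = 0.004537
q = Ki = 51.2 × 0.004537 = 0.2323 m/d
v = Ki/n = 51.2·0.004537/0.28 = 0.8296 m/d
Retardation R = 1 + ρ_b·K_d/n = 1 + 1.89×1.0/0.28 = 7.750
Contaminant velocity v_c = v/R = 0.8296/7.750 = 0.1070 m/d
t = L/v_c = 425/0.1070 = 3970 d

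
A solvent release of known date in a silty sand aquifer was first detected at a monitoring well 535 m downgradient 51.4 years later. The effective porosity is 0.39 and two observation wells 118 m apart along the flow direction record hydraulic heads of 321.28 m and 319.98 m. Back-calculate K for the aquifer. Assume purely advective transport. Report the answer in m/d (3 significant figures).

Hydraulic gradient i = (321.28 − 319.98) / 118 = 1.30 / 118 = 0.01102
t = 51.4 years = 18760 d
v = L / t = 535 / 18760 = 0.02852 m/d
K = v · n / i = 0.02852 × 0.39 / 0.01102 = 1.01 m/d

1.01 m/d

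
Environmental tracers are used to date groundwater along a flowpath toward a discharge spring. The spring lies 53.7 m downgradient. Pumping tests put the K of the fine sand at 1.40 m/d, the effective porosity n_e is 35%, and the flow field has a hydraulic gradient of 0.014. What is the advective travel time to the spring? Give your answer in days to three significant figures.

959 days

q = Ki = 1.40 × 0.014 = 0.01960 m/d
v_s = q/n_e = 0.01960/0.35 = 0.05600 m/d
t = L / v = 53.7 / 0.05600 = 958.9 d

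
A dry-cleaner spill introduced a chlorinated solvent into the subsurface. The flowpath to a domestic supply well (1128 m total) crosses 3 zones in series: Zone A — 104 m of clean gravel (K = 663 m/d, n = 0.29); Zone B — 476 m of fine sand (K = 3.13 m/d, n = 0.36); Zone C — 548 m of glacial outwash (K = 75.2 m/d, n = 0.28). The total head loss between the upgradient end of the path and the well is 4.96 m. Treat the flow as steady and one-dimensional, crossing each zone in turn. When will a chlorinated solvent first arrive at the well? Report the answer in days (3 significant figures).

11400 days

Continuity: the same q passes through each zone, so ΔH = q·Σ(L_j/K_j) — the zones act as resistances in series.
Σ(L/K) = 104/663 + 476/3.13 + 548/75.2 = 0.1569 + 152.1 + 7.287 = 159.5 d
q = ΔH / Σ(L/K) = 4.96 / 159.5 = 0.03109 m/d (same in every zone)
Zone A: v = q/n = 0.03109/0.29 = 0.1072 m/d → t_A = 104/0.1072 = 970.0 d
Zone B: v = q/n = 0.03109/0.36 = 0.08637 m/d → t_B = 476/0.08637 = 5511 d
Zone C: v = q/n = 0.03109/0.28 = 0.1110 m/d → t_C = 548/0.1110 = 4935 d
Total t = 970.0 + 5511 + 4935 = 11420 d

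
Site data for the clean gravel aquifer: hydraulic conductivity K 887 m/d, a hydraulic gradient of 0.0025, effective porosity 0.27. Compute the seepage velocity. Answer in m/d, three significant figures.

q = Ki = 887 × 0.0025 = 2.218 m/d
v_s = q/n_e = 2.218/0.27 = 8.213 m/d

8.21 m/d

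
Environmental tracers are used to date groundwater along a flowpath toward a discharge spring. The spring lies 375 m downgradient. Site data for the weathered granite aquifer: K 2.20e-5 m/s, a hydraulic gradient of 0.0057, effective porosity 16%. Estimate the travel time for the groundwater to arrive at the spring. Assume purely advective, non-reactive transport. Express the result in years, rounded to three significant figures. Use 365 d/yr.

15.2 years

K = 2.20e-5 m/s × 86400 s/d = 1.901 m/d
Specific discharge q = 1.901 × 0.0057 = 0.01083 m/d
Seepage velocity v = q / n = 0.01083 / 0.16 = 0.06772 m/d
t = L / v = 375 / 0.06772 = 5538 d
   = 5538 / 365 = 15.2 yr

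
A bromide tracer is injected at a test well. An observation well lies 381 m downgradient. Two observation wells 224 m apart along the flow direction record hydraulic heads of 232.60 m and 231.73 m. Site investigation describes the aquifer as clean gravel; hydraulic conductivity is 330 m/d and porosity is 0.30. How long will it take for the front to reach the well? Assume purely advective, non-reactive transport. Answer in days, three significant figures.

89.2 days

Hydraulic gradient i = (232.60 − 231.73) / 224 = 0.87 / 224 = 0.003884
q = Ki = 330 × 0.003884 = 1.282 m/d
Seepage velocity v = q / n = 1.282 / 0.30 = 4.272 m/d
t = L / v = 381 / 4.272 = 89.18 d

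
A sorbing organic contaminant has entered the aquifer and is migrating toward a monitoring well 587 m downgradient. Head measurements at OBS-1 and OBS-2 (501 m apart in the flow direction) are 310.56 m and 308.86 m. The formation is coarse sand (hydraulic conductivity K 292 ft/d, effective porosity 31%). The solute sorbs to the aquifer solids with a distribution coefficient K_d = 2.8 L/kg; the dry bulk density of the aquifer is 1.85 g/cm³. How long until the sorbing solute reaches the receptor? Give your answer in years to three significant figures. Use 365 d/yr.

Hydraulic gradient i = (310.56 − 308.86) / 501 = 1.70 / 501 = 0.003393
K = 292 ft/d × 0.3048 = 89.00 m/d
q = Ki = 89.00 × 0.003393 = 0.3020 m/d
Average linear velocity = 0.3020 / 0.31 = 0.9742 m/d
Retardation R = 1 + ρ_b·K_d/n = 1 + 1.85×2.8/0.31 = 17.71
Contaminant velocity v_c = v/R = 0.9742/17.71 = 0.05501 m/d
t = L/v_c = 587/0.05501 = 10670 d
   = 10670/365 = 29.2 yr

29.2 years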